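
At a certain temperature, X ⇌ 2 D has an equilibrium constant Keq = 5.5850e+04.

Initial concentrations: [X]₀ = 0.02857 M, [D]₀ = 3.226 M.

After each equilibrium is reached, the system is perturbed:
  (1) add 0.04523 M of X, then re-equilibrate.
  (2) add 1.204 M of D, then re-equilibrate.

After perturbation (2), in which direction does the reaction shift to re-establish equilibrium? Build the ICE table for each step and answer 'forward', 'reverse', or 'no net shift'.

Direction: reverse

Q₀ = 364.3 vs Keq = 5.5850e+04 ⇒ Q<K, forward
Step 1:
                  X         D
  I         0.02857     3.226
  C        -0.02838   0.05675
  E       1.9295e-04     3.283
  solve Keq expr → x = 0.02838; check Q = 5.5850e+04
Then add 0.04523 M of X.
Step 2:
                  X         D
  I         0.04542     3.283
  C        -0.04522   0.09044
  E       2.0373e-04     3.373
  solve Keq expr → x = 0.04522; check Q = 5.5850e+04
Then add 1.204 M of D.
Step 3:
                  X         D
  I       2.0373e-04     4.577
  C       1.7134e-04 -3.4267e-04
  E       3.7507e-04     4.577
  solve Keq expr → x = -1.7134e-04; check Q = 5.5850e+04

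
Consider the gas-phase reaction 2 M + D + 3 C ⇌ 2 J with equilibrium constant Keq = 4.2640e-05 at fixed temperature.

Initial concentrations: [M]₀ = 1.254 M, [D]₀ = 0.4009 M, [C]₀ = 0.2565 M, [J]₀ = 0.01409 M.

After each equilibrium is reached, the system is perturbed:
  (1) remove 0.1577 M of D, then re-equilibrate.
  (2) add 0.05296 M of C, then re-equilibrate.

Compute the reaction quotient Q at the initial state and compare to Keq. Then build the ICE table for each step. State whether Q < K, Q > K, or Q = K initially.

Q₀ = 0.01866 vs Keq = 4.2640e-05 ⇒ Q>K, reverse
Step 1:
                   M          D          C          J
  I            1.254     0.4009     0.2565    0.01409
  C          0.01332   0.006661    0.01998   -0.01332
  E            1.267     0.4076     0.2765 7.6806e-04
  solve Keq expr → x = -0.006661; check Q = 4.2640e-05
Then remove 0.1577 M of D.
Step 2:
                   M          D          C          J
  I            1.267     0.2499     0.2765 7.6806e-04
  C       1.6569e-04 8.2846e-05 2.4854e-04 -1.6569e-04
  E            1.267     0.2499     0.2767 6.0237e-04
  solve Keq expr → x = -8.2846e-05; check Q = 4.2640e-05
Then add 0.05296 M of C.
Step 3:
                   M          D          C          J
  I            1.267     0.2499     0.3297 6.0237e-04
  C       -1.7973e-04 -8.9867e-05 -2.6960e-04 1.7973e-04
  E            1.267     0.2499     0.3294 7.8210e-04
  solve Keq expr → x = 8.9867e-05; check Q = 4.2640e-05

Q₀ = 0.01866; Q > K (proceeds reverse)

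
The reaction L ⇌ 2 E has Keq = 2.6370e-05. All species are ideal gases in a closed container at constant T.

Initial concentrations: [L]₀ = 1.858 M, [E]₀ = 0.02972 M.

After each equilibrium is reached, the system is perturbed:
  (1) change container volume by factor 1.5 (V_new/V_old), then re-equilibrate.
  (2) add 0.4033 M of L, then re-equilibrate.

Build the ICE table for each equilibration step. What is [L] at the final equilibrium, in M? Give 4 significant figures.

Q₀ = 4.7539e-04 vs Keq = 2.6370e-05 ⇒ Q>K, reverse
Step 1:
                    L           E
  Initial       1.858     0.02972
  Change      0.01135     -0.0227
  Equil         1.869    0.007021
  solve Keq expr → x = -0.01135; check Q = 2.6370e-05
Then change container volume by factor 1.5 (V_new/V_old).
Step 2:
                    L           E
  Initial       1.246    0.004681
  Change  -5.2538e-04    0.001051
  Equil         1.246    0.005731
  solve Keq expr → x = 5.2538e-04; check Q = 2.6370e-05
Then add 0.4033 M of L.
Step 3:
                    L           E
  Initial       1.649    0.005731
  Change  -4.3099e-04  8.6197e-04
  Equil         1.649    0.006593
  solve Keq expr → x = 4.3099e-04; check Q = 2.6370e-05

[L]_eq = 1.649 M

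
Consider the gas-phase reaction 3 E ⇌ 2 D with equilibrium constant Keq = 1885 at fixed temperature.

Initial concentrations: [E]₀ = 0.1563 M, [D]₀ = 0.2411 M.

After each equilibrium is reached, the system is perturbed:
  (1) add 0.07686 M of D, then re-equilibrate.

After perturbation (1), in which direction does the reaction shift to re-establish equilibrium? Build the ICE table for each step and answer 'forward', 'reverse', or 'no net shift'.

Direction: reverse

Q₀ = 15.22 vs Keq = 1885 ⇒ Q<K, forward
Step 1:
                    E           D
  init         0.1563      0.2411
  Δ           -0.1184     0.07895
  eq          0.03788        0.32
  solve Keq expr → x = 0.03947; check Q = 1885
Then add 0.07686 M of D.
Step 2:
                    E           D
  init        0.03788      0.3969
  Δ          0.005571   -0.003714
  eq          0.04345      0.3932
  solve Keq expr → x = -0.001857; check Q = 1885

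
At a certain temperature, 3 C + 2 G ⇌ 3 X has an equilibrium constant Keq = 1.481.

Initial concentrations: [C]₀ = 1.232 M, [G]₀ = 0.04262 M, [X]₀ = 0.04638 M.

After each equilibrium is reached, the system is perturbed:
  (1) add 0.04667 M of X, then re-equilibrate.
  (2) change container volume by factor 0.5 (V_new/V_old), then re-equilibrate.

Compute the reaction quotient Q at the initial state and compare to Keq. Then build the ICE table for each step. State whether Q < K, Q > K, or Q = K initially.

Q₀ = 0.02937; Q < K (proceeds forward)

Q₀ = 0.02937 vs Keq = 1.481 ⇒ Q<K, forward
Step 1:
                  C         G         X
  init        1.232   0.04262   0.04638
  Δ        -0.03992  -0.02661   0.03992
  eq          1.192   0.01601    0.0863
  solve Keq expr → x = 0.01331; check Q = 1.481
Then add 0.04667 M of X.
Step 2:
                  C         G         X
  init        1.192   0.01601     0.133
  Δ         0.01412  0.009411  -0.01412
  eq          1.206   0.02542    0.1189
  solve Keq expr → x = -0.004705; check Q = 1.481
Then change container volume by factor 0.5 (V_new/V_old).
Step 3:
                  C         G         X
  init        2.412   0.05083    0.2377
  Δ        -0.02986  -0.01991   0.02986
  eq          2.383   0.03093    0.2676
  solve Keq expr → x = 0.009954; check Q = 1.481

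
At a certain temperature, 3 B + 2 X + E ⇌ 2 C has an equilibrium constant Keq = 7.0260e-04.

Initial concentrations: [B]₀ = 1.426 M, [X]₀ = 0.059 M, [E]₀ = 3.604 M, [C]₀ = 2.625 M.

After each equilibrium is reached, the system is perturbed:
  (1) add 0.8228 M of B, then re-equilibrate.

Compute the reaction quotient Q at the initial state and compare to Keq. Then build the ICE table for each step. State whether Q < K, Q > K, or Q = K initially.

Q₀ = 189.4; Q > K (proceeds reverse)

Q₀ = 189.4 vs Keq = 7.0260e-04 ⇒ Q>K, reverse
Step 1:
                   B          X          E          C
  Initial      1.426      0.059      3.604      2.625
  Change       2.661      1.774     0.8871     -1.774
  Equil        4.087      1.833      4.491     0.8509
  solve Keq expr → x = -0.8871; check Q = 7.0260e-04
Then add 0.8228 M of B.
Step 2:
                   B          X          E          C
  Initial       4.91      1.833      4.491     0.8509
  Change     -0.1889    -0.1259   -0.06297     0.1259
  Equil        4.721      1.707      4.428     0.9768
  solve Keq expr → x = 0.06297; check Q = 7.0260e-04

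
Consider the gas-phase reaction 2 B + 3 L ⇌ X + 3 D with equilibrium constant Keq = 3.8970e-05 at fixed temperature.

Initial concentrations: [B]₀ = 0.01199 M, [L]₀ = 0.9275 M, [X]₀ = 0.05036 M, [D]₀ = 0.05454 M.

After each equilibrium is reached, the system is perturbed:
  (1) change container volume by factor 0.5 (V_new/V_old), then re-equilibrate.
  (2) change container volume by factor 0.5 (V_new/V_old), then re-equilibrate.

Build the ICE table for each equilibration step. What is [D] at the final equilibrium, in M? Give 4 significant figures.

[D]_eq = 0.06857 M

Q₀ = 0.07123 vs Keq = 3.8970e-05 ⇒ Q>K, reverse
Step 1:
                  B         L         X         D
  Initial   0.01199    0.9275   0.05036   0.05454
  Change    0.02853    0.0428  -0.01427   -0.0428
  Equil     0.04052    0.9703   0.03609   0.01174
  solve Keq expr → x = -0.01427; check Q = 3.8970e-05
Then change container volume by factor 0.5 (V_new/V_old).
Step 2:
                  B         L         X         D
  Initial   0.08104     1.941   0.07219   0.02349
  Change  -0.003331 -0.004997  0.001666  0.004997
  Equil     0.07771     1.936   0.07385   0.02848
  solve Keq expr → x = 0.001666; check Q = 3.8970e-05
Then change container volume by factor 0.5 (V_new/V_old).
Step 3:
                  B         L         X         D
  Initial    0.1554     3.871    0.1477   0.05697
  Change  -0.007736   -0.0116  0.003868    0.0116
  Equil      0.1477      3.86    0.1516   0.06857
  solve Keq expr → x = 0.003868; check Q = 3.8970e-05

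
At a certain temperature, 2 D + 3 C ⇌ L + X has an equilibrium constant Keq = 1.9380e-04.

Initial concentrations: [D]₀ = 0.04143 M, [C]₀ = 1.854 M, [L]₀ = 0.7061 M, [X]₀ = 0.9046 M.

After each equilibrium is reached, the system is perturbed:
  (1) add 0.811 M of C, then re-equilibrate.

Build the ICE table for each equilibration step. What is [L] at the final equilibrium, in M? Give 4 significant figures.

[L]_eq = 0.09553 M

Q₀ = 58.39 vs Keq = 1.9380e-04 ⇒ Q>K, reverse
Step 1:
                    D           C           L           X
  Initial     0.04143       1.854      0.7061      0.9046
  Change        1.277       1.915     -0.6384     -0.6384
  Equil         1.318       3.769     0.06773      0.2662
  solve Keq expr → x = -0.6384; check Q = 1.9380e-04
Then add 0.811 M of C.
Step 2:
                    D           C           L           X
  Initial       1.318        4.58     0.06773      0.2662
  Change     -0.05561    -0.08341      0.0278      0.0278
  Equil         1.263       4.497     0.09553       0.294
  solve Keq expr → x = 0.0278; check Q = 1.9380e-04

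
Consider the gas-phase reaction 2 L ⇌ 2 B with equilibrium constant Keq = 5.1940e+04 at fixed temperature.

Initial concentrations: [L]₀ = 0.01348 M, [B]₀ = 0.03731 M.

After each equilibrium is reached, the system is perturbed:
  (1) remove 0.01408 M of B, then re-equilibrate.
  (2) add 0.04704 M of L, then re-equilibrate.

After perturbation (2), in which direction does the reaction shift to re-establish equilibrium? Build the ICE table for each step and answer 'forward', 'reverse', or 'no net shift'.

Q₀ = 7.661 vs Keq = 5.1940e+04 ⇒ Q<K, forward
Step 1:
                    L           B
  Initial     0.01348     0.03731
  Change     -0.01326     0.01326
  Equil    2.2188e-04     0.05057
  solve Keq expr → x = 0.006629; check Q = 5.1940e+04
Then remove 0.01408 M of B.
Step 2:
                    L           B
  Initial  2.2188e-04     0.03649
  Change  -6.1511e-05  6.1511e-05
  Equil    1.6037e-04     0.03655
  solve Keq expr → x = 3.0755e-05; check Q = 5.1940e+04
Then add 0.04704 M of L.
Step 3:
                    L           B
  Initial      0.0472     0.03655
  Change     -0.04683     0.04683
  Equil    3.6587e-04     0.08338
  solve Keq expr → x = 0.02342; check Q = 5.1940e+04

Direction: forward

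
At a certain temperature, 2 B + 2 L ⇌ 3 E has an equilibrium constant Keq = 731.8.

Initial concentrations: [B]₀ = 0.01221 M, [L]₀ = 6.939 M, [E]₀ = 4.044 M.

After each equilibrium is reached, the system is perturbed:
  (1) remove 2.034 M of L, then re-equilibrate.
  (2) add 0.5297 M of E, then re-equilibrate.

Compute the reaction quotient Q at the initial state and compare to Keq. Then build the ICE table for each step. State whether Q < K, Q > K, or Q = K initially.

Q₀ = 9213 vs Keq = 731.8 ⇒ Q>K, reverse
Step 1:
                   B          L          E
  init       0.01221      6.939      4.044
  Δ           0.0302     0.0302    -0.0453
  eq         0.04241      6.969      3.999
  solve Keq expr → x = -0.0151; check Q = 731.8
Then remove 2.034 M of L.
Step 2:
                   B          L          E
  init       0.04241      4.935      3.999
  Δ          0.01672    0.01672   -0.02508
  eq         0.05913      4.952      3.974
  solve Keq expr → x = -0.008359; check Q = 731.8
Then add 0.5297 M of E.
Step 3:
                   B          L          E
  init       0.05913      4.952      4.503
  Δ          0.01163    0.01163   -0.01744
  eq         0.07076      4.964      4.486
  solve Keq expr → x = -0.005814; check Q = 731.8

Q₀ = 9213; Q > K (proceeds reverse)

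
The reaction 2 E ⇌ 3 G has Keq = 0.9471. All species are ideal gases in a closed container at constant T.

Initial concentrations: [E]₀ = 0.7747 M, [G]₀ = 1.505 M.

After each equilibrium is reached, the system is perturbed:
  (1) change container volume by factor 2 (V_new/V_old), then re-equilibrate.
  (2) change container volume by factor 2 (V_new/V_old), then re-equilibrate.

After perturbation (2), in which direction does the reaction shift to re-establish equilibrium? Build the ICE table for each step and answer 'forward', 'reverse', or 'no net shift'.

Direction: forward

Q₀ = 5.68 vs Keq = 0.9471 ⇒ Q>K, reverse
Step 1:
                  E         G
  I          0.7747     1.505
  C          0.3115   -0.4673
  E           1.086     1.038
  solve Keq expr → x = -0.1558; check Q = 0.9471
Then change container volume by factor 2 (V_new/V_old).
Step 2:
                  E         G
  I          0.5431    0.5189
  C        -0.05819   0.08729
  E          0.4849    0.6061
  solve Keq expr → x = 0.0291; check Q = 0.9471
Then change container volume by factor 2 (V_new/V_old).
Step 3:
                  E         G
  I          0.2425    0.3031
  C        -0.03061   0.04592
  E          0.2118     0.349
  solve Keq expr → x = 0.01531; check Q = 0.9471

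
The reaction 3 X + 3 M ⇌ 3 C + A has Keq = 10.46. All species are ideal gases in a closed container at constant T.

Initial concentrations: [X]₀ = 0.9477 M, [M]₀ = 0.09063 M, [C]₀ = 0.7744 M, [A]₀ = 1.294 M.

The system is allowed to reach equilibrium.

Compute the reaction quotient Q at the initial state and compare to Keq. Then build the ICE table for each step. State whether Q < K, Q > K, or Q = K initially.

Q₀ = 948.4; Q > K (proceeds reverse)

Q₀ = 948.4 vs Keq = 10.46 ⇒ Q>K, reverse
Step 1:
                  X         M         C         A
  Initial    0.9477   0.09063    0.7744     1.294
  Change     0.1728    0.1728   -0.1728  -0.05761
  Equil       1.121    0.2635    0.6016     1.236
  solve Keq expr → x = -0.05761; check Q = 10.46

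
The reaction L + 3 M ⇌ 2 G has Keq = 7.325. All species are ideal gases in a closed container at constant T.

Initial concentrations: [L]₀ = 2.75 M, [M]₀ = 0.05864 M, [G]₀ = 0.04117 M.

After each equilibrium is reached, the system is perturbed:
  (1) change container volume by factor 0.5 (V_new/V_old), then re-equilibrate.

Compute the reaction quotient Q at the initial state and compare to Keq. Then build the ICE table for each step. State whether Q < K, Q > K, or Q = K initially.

Q₀ = 3.057; Q < K (proceeds forward)

Q₀ = 3.057 vs Keq = 7.325 ⇒ Q<K, forward
Step 1:
                   L          M          G
  I             2.75    0.05864    0.04117
  C        -0.003377   -0.01013   0.006753
  E            2.747    0.04851    0.04792
  solve Keq expr → x = 0.003377; check Q = 7.325
Then change container volume by factor 0.5 (V_new/V_old).
Step 2:
                   L          M          G
  I            5.493    0.09702    0.09585
  C        -0.009376   -0.02813    0.01875
  E            5.484    0.06889     0.1146
  solve Keq expr → x = 0.009376; check Q = 7.325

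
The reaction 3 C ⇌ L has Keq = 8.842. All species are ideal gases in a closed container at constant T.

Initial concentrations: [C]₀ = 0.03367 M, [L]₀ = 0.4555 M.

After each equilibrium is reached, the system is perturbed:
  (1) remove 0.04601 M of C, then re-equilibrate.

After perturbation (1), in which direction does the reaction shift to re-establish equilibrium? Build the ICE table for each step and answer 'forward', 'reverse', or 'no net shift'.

Direction: reverse

Q₀ = 1.1933e+04 vs Keq = 8.842 ⇒ Q>K, reverse
Step 1:
                    C           L
  Initial     0.03367      0.4555
  Change        0.308     -0.1027
  Equil        0.3417      0.3528
  solve Keq expr → x = -0.1027; check Q = 8.842
Then remove 0.04601 M of C.
Step 2:
                    C           L
  Initial      0.2957      0.3528
  Change      0.04149    -0.01383
  Equil        0.3372       0.339
  solve Keq expr → x = -0.01383; check Q = 8.842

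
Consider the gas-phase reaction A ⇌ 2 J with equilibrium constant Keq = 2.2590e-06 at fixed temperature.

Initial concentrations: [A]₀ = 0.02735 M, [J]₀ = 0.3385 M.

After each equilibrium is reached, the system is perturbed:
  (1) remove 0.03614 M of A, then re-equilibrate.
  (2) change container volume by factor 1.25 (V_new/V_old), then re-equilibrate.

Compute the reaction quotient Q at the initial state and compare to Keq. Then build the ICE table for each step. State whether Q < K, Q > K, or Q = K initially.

Q₀ = 4.189; Q > K (proceeds reverse)

Q₀ = 4.189 vs Keq = 2.2590e-06 ⇒ Q>K, reverse
Step 1:
                  A         J
  init      0.02735    0.3385
  Δ          0.1689   -0.3378
  eq         0.1963 6.6586e-04
  solve Keq expr → x = -0.1689; check Q = 2.2590e-06
Then remove 0.03614 M of A.
Step 2:
                  A         J
  init       0.1601 6.6586e-04
  Δ       3.2180e-05 -6.4360e-05
  eq         0.1602 6.0150e-04
  solve Keq expr → x = -3.2180e-05; check Q = 2.2590e-06
Then change container volume by factor 1.25 (V_new/V_old).
Step 3:
                  A         J
  init       0.1281 4.8120e-04
  Δ       -2.8369e-05 5.6738e-05
  eq         0.1281 5.3794e-04
  solve Keq expr → x = 2.8369e-05; check Q = 2.2590e-06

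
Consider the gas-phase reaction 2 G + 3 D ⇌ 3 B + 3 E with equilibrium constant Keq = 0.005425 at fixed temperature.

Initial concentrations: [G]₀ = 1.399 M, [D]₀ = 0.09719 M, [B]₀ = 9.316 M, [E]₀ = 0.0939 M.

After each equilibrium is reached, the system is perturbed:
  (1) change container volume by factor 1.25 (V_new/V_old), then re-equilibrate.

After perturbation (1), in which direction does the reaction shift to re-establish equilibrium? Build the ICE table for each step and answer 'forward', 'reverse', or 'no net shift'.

Q₀ = 372.6 vs Keq = 0.005425 ⇒ Q>K, reverse
Step 1:
                  G         D         B         E
  Initial     1.399   0.09719     9.316    0.0939
  Change    0.05955   0.08933  -0.08933  -0.08933
  Equil       1.459    0.1865     9.227  0.004568
  solve Keq expr → x = -0.02978; check Q = 0.005425
Then change container volume by factor 1.25 (V_new/V_old).
Step 2:
                  G         D         B         E
  Initial     1.167    0.1492     7.381  0.003655
  Change  -1.8294e-04 -2.7441e-04 2.7441e-04 2.7441e-04
  Equil       1.167    0.1489     7.382  0.003929
  solve Keq expr → x = 9.1471e-05; check Q = 0.005425

Direction: forward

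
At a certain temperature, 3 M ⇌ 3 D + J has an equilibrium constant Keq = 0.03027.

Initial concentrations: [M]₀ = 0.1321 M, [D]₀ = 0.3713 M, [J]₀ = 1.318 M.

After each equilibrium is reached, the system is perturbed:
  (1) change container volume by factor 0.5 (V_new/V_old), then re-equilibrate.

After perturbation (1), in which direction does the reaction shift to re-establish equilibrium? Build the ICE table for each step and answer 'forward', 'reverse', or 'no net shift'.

Q₀ = 29.27 vs Keq = 0.03027 ⇒ Q>K, reverse
Step 1:
                   M          D          J
  I           0.1321     0.3713      1.318
  C           0.2579    -0.2579   -0.08597
  E             0.39     0.1134      1.232
  solve Keq expr → x = -0.08597; check Q = 0.03027
Then change container volume by factor 0.5 (V_new/V_old).
Step 2:
                   M          D          J
  I             0.78     0.2268      2.464
  C          0.03775   -0.03775   -0.01258
  E           0.8178      0.189      2.451
  solve Keq expr → x = -0.01258; check Q = 0.03027

Direction: reverse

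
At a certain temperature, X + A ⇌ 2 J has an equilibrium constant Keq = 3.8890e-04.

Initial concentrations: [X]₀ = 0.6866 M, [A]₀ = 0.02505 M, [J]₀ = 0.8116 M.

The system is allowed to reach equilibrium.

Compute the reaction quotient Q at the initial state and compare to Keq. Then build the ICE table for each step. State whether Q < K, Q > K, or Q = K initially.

Q₀ = 38.3; Q > K (proceeds reverse)

Q₀ = 38.3 vs Keq = 3.8890e-04 ⇒ Q>K, reverse
Step 1:
                    X           A           J
  I            0.6866     0.02505      0.8116
  C            0.3991      0.3991     -0.7982
  E             1.086      0.4242     0.01338
  solve Keq expr → x = -0.3991; check Q = 3.8890e-04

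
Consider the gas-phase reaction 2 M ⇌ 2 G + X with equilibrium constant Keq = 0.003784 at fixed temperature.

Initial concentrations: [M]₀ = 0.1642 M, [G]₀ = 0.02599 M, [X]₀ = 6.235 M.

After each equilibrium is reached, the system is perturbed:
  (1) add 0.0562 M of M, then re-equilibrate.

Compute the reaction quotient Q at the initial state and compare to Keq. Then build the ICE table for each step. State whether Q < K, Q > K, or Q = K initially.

Q₀ = 0.1562 vs Keq = 0.003784 ⇒ Q>K, reverse
Step 1:
                  M         G         X
  init       0.1642   0.02599     6.235
  Δ         0.02141  -0.02141  -0.01071
  eq         0.1856  0.004577     6.224
  solve Keq expr → x = -0.01071; check Q = 0.003784
Then add 0.0562 M of M.
Step 2:
                  M         G         X
  init       0.2418  0.004577     6.224
  Δ       -0.001352  0.001352 6.7602e-04
  eq         0.2405  0.005929     6.225
  solve Keq expr → x = 6.7602e-04; check Q = 0.003784

Q₀ = 0.1562; Q > K (proceeds reverse)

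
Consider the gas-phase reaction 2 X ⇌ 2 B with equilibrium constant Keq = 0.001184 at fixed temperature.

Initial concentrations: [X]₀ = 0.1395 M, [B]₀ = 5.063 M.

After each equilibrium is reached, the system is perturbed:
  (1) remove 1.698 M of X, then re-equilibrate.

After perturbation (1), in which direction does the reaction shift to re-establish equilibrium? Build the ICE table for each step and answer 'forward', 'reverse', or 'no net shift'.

Q₀ = 1317 vs Keq = 0.001184 ⇒ Q>K, reverse
Step 1:
                   X          B
  init        0.1395      5.063
  Δ             4.89      -4.89
  eq           5.029     0.1731
  solve Keq expr → x = -2.445; check Q = 0.001184
Then remove 1.698 M of X.
Step 2:
                   X          B
  init         3.331     0.1731
  Δ          0.05648   -0.05648
  eq           3.388     0.1166
  solve Keq expr → x = -0.02824; check Q = 0.001184

Direction: reverse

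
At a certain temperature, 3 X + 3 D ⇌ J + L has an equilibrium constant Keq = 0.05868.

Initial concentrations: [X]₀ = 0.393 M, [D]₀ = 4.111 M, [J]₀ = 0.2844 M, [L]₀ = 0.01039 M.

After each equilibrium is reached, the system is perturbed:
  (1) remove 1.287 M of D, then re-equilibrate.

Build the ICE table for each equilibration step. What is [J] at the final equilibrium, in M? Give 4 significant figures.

[J]_eq = 0.3306 M

Q₀ = 7.0069e-04 vs Keq = 0.05868 ⇒ Q<K, forward
Step 1:
                    X           D           J           L
  I             0.393       4.111      0.2844     0.01039
  C           -0.1968     -0.1968     0.06559     0.06559
  E            0.1962       3.914        0.35     0.07598
  solve Keq expr → x = 0.06559; check Q = 0.05868
Then remove 1.287 M of D.
Step 2:
                    X           D           J           L
  I            0.1962       2.627        0.35     0.07598
  C           0.05816     0.05816    -0.01939    -0.01939
  E            0.2544       2.685      0.3306     0.05659
  solve Keq expr → x = -0.01939; check Q = 0.05868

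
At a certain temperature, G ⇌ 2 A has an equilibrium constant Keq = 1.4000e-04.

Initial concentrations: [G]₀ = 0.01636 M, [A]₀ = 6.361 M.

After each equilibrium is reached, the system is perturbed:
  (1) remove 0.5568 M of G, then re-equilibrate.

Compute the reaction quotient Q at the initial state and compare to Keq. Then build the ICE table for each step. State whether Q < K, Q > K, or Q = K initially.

Q₀ = 2473; Q > K (proceeds reverse)

Q₀ = 2473 vs Keq = 1.4000e-04 ⇒ Q>K, reverse
Step 1:
                    G           A
  Initial     0.01636       6.361
  Change         3.17       -6.34
  Equil         3.186     0.02112
  solve Keq expr → x = -3.17; check Q = 1.4000e-04
Then remove 0.5568 M of G.
Step 2:
                    G           A
  Initial       2.629     0.02112
  Change   9.6521e-04    -0.00193
  Equil          2.63     0.01919
  solve Keq expr → x = -9.6521e-04; check Q = 1.4000e-04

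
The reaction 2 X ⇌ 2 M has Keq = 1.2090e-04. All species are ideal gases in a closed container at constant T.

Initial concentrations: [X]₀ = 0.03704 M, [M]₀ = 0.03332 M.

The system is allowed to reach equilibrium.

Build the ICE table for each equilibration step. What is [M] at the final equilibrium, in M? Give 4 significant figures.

[M]_eq = 7.6523e-04 M

Q₀ = 0.8092 vs Keq = 1.2090e-04 ⇒ Q>K, reverse
Step 1:
                  X         M
  Initial   0.03704   0.03332
  Change    0.03255  -0.03255
  Equil     0.06959 7.6523e-04
  solve Keq expr → x = -0.01628; check Q = 1.2090e-04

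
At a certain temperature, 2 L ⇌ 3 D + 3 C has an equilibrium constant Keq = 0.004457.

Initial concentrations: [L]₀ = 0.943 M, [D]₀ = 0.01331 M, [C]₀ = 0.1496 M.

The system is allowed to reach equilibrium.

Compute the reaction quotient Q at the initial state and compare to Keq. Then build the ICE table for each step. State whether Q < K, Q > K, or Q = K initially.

Q₀ = 8.8778e-09 vs Keq = 0.004457 ⇒ Q<K, forward
Step 1:
                  L         D         C
  Initial     0.943   0.01331    0.1496
  Change    -0.1953     0.293     0.293
  Equil      0.7477    0.3063    0.4426
  solve Keq expr → x = 0.09766; check Q = 0.004457

Q₀ = 8.8778e-09; Q < K (proceeds forward)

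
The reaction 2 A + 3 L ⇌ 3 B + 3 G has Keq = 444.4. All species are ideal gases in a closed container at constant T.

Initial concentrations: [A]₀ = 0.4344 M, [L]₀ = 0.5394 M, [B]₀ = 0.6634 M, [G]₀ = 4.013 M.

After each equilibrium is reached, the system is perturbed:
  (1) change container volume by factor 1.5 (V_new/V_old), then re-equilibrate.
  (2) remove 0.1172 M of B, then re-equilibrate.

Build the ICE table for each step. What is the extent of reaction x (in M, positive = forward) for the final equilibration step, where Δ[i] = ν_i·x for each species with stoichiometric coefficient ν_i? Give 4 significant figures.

x = 0.01302 M

Q₀ = 637.1 vs Keq = 444.4 ⇒ Q>K, reverse
Step 1:
                  A         L         B         G
  I          0.4344    0.5394    0.6634     4.013
  C          0.0174    0.0261   -0.0261   -0.0261
  E          0.4518    0.5655    0.6373     3.987
  solve Keq expr → x = -0.008699; check Q = 444.4
Then change container volume by factor 1.5 (V_new/V_old).
Step 2:
                  A         L         B         G
  I          0.3012     0.377    0.4249     2.658
  C        -0.01304  -0.01956   0.01956   0.01956
  E          0.2882    0.3574    0.4444     2.678
  solve Keq expr → x = 0.006521; check Q = 444.4
Then remove 0.1172 M of B.
Step 3:
                  A         L         B         G
  I          0.2882    0.3574    0.3272     2.678
  C        -0.02604  -0.03906   0.03906   0.03906
  E          0.2621    0.3184    0.3663     2.717
  solve Keq expr → x = 0.01302; check Q = 444.4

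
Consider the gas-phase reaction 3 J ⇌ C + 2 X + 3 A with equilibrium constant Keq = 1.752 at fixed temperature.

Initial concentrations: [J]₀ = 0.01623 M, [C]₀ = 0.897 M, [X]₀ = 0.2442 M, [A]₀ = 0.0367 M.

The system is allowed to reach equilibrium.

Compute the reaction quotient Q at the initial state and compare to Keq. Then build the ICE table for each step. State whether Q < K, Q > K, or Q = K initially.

Q₀ = 0.6185 vs Keq = 1.752 ⇒ Q<K, forward
Step 1:
                    J           C           X           A
  init        0.01623       0.897      0.2442      0.0367
  Δ          -0.00356    0.001187    0.002373     0.00356
  eq          0.01267      0.8982      0.2466     0.04026
  solve Keq expr → x = 0.001187; check Q = 1.752

Q₀ = 0.6185; Q < K (proceeds forward)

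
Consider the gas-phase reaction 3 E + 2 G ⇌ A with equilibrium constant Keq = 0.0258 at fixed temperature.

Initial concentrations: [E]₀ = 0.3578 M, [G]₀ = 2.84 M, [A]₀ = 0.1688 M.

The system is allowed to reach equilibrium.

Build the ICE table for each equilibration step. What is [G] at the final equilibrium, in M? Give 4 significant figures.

Q₀ = 0.4569 vs Keq = 0.0258 ⇒ Q>K, reverse
Step 1:
                   E          G          A
  init        0.3578       2.84     0.1688
  Δ           0.3014     0.2009    -0.1005
  eq          0.6592      3.041    0.06834
  solve Keq expr → x = -0.1005; check Q = 0.0258

[G]_eq = 3.041 M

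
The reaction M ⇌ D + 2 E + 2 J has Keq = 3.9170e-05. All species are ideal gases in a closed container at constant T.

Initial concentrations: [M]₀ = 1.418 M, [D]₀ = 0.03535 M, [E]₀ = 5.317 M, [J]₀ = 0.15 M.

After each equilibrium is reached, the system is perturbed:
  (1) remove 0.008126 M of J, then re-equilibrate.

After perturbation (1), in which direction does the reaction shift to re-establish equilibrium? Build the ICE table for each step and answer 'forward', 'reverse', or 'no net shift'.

Q₀ = 0.01586 vs Keq = 3.9170e-05 ⇒ Q>K, reverse
Step 1:
                    M           D           E           J
  init          1.418     0.03535       5.317        0.15
  Δ           0.03503    -0.03503    -0.07005    -0.07005
  eq            1.453  3.2345e-04       5.247     0.07995
  solve Keq expr → x = -0.03503; check Q = 3.9170e-05
Then remove 0.008126 M of J.
Step 2:
                    M           D           E           J
  init          1.453  3.2345e-04       5.247     0.07182
  Δ       -7.5607e-05  7.5607e-05  1.5121e-04  1.5121e-04
  eq            1.453  3.9906e-04       5.247     0.07197
  solve Keq expr → x = 7.5607e-05; check Q = 3.9170e-05

Direction: forward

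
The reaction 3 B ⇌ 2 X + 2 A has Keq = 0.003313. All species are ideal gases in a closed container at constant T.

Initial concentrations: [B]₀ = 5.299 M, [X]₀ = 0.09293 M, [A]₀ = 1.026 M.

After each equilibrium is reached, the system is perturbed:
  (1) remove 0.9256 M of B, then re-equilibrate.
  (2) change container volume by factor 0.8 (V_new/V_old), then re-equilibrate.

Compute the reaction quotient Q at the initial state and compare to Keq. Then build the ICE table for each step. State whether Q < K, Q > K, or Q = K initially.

Q₀ = 6.1098e-05 vs Keq = 0.003313 ⇒ Q<K, forward
Step 1:
                  B         X         A
  Initial     5.299   0.09293     1.026
  Change    -0.5185    0.3457    0.3457
  Equil        4.78    0.4386     1.372
  solve Keq expr → x = 0.1728; check Q = 0.003313
Then remove 0.9256 M of B.
Step 2:
                  B         X         A
  Initial     3.855    0.4386     1.372
  Change     0.1256   -0.0837   -0.0837
  Equil        3.98    0.3549     1.288
  solve Keq expr → x = -0.04185; check Q = 0.003313
Then change container volume by factor 0.8 (V_new/V_old).
Step 3:
                  B         X         A
  Initial     4.976    0.4436      1.61
  Change    0.04895  -0.03263  -0.03263
  Equil       5.025     0.411     1.577
  solve Keq expr → x = -0.01632; check Q = 0.003313

Q₀ = 6.1098e-05; Q < K (proceeds forward)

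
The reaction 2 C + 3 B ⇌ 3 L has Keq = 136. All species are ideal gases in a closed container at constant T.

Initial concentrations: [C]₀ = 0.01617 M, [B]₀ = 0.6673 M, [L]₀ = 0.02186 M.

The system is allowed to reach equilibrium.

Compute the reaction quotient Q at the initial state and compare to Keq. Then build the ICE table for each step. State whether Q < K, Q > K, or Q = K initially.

Q₀ = 0.1345 vs Keq = 136 ⇒ Q<K, forward
Step 1:
                   C          B          L
  I          0.01617     0.6673    0.02186
  C         -0.01465   -0.02198    0.02198
  E         0.001518     0.6453    0.04384
  solve Keq expr → x = 0.007326; check Q = 136

Q₀ = 0.1345; Q < K (proceeds forward)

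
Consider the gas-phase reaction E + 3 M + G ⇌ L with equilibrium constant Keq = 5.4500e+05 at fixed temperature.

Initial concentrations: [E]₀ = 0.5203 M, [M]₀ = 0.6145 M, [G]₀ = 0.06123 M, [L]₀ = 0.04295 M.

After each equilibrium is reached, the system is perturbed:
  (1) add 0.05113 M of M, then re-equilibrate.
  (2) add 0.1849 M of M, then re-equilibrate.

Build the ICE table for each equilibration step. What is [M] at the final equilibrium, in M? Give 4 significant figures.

Q₀ = 5.81 vs Keq = 5.4500e+05 ⇒ Q<K, forward
Step 1:
                  E         M         G         L
  init       0.5203    0.6145   0.06123   0.04295
  Δ        -0.06122   -0.1837  -0.06122   0.06122
  eq         0.4591    0.4308 5.2069e-06    0.1042
  solve Keq expr → x = 0.06122; check Q = 5.4500e+05
Then add 0.05113 M of M.
Step 2:
                  E         M         G         L
  init       0.4591     0.482 5.2069e-06    0.1042
  Δ       -1.4874e-06 -4.4622e-06 -1.4874e-06 1.4874e-06
  eq         0.4591     0.482 3.7195e-06    0.1042
  solve Keq expr → x = 1.4874e-06; check Q = 5.4500e+05
Then add 0.1849 M of M.
Step 3:
                  E         M         G         L
  init       0.4591    0.6669 3.7195e-06    0.1042
  Δ       -2.3153e-06 -6.9458e-06 -2.3153e-06 2.3153e-06
  eq         0.4591    0.6668 1.4042e-06    0.1042
  solve Keq expr → x = 2.3153e-06; check Q = 5.4500e+05

[M]_eq = 0.6668 M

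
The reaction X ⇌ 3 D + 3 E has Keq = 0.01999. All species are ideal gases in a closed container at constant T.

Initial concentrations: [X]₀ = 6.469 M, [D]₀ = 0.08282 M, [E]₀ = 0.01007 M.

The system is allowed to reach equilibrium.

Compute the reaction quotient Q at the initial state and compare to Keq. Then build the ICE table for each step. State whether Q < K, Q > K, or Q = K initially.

Q₀ = 8.9672e-11 vs Keq = 0.01999 ⇒ Q<K, forward
Step 1:
                   X          D          E
  I            6.469    0.08282    0.01007
  C          -0.2205     0.6615     0.6615
  E            6.248     0.7443     0.6716
  solve Keq expr → x = 0.2205; check Q = 0.01999

Q₀ = 8.9672e-11; Q < K (proceeds forward)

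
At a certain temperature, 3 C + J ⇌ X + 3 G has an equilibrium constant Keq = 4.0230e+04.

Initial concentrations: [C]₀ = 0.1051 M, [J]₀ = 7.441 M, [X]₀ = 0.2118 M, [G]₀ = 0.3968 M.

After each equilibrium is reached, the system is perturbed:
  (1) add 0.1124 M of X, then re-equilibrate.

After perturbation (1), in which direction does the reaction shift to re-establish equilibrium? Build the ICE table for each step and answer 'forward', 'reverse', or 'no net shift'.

Q₀ = 1.532 vs Keq = 4.0230e+04 ⇒ Q<K, forward
Step 1:
                  C         J         X         G
  init       0.1051     7.441    0.2118    0.3968
  Δ         -0.1004  -0.03348   0.03348    0.1004
  eq        0.00466     7.408    0.2453    0.4972
  solve Keq expr → x = 0.03348; check Q = 4.0230e+04
Then add 0.1124 M of X.
Step 2:
                  C         J         X         G
  init      0.00466     7.408    0.3577    0.4972
  Δ       6.1679e-04 2.0560e-04 -2.0560e-04 -6.1679e-04
  eq       0.005277     7.408    0.3575    0.4966
  solve Keq expr → x = -2.0560e-04; check Q = 4.0230e+04

Direction: reverse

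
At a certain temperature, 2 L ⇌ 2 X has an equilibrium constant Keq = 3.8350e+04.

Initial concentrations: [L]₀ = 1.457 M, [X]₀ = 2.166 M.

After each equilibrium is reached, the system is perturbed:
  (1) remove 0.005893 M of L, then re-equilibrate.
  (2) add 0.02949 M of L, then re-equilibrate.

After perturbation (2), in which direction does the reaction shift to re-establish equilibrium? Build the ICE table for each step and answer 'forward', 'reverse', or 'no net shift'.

Direction: forward

Q₀ = 2.21 vs Keq = 3.8350e+04 ⇒ Q<K, forward
Step 1:
                   L          X
  init         1.457      2.166
  Δ           -1.439      1.439
  eq         0.01841      3.605
  solve Keq expr → x = 0.7193; check Q = 3.8350e+04
Then remove 0.005893 M of L.
Step 2:
                   L          X
  init       0.01251      3.605
  Δ         0.005863  -0.005863
  eq         0.01838      3.599
  solve Keq expr → x = -0.002932; check Q = 3.8350e+04
Then add 0.02949 M of L.
Step 3:
                   L          X
  init       0.04787      3.599
  Δ         -0.02934    0.02934
  eq         0.01853      3.628
  solve Keq expr → x = 0.01467; check Q = 3.8350e+04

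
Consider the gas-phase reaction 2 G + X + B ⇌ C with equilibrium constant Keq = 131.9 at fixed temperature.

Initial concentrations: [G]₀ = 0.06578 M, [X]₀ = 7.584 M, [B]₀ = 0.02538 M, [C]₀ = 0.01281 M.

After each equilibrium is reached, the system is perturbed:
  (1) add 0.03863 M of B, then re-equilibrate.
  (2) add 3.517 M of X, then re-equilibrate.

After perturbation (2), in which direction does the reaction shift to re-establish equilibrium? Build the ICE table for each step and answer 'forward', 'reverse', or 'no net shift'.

Direction: forward

Q₀ = 15.38 vs Keq = 131.9 ⇒ Q<K, forward
Step 1:
                   G          X          B          C
  init       0.06578      7.584    0.02538    0.01281
  Δ         -0.02341   -0.01171   -0.01171    0.01171
  eq         0.04237      7.572    0.01367    0.02452
  solve Keq expr → x = 0.01171; check Q = 131.9
Then add 0.03863 M of B.
Step 2:
                   G          X          B          C
  init       0.04237      7.572     0.0523    0.02452
  Δ         -0.01545  -0.007723  -0.007723   0.007723
  eq         0.02692      7.565    0.04458    0.03224
  solve Keq expr → x = 0.007723; check Q = 131.9
Then add 3.517 M of X.
Step 3:
                   G          X          B          C
  init       0.02692      11.08    0.04458    0.03224
  Δ        -0.003591  -0.001796  -0.001796   0.001796
  eq         0.02333      11.08    0.04279    0.03403
  solve Keq expr → x = 0.001796; check Q = 131.9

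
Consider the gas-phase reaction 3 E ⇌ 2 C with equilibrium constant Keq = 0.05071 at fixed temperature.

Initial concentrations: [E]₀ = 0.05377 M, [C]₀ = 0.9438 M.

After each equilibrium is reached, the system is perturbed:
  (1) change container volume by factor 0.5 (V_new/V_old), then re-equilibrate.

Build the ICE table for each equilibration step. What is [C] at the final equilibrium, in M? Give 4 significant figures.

Q₀ = 5730 vs Keq = 0.05071 ⇒ Q>K, reverse
Step 1:
                    E           C
  init        0.05377      0.9438
  Δ             1.033     -0.6887
  eq            1.087      0.2551
  solve Keq expr → x = -0.3443; check Q = 0.05071
Then change container volume by factor 0.5 (V_new/V_old).
Step 2:
                    E           C
  init          2.174      0.5103
  Δ           -0.1831      0.1221
  eq             1.99      0.6324
  solve Keq expr → x = 0.06105; check Q = 0.05071

[C]_eq = 0.6324 M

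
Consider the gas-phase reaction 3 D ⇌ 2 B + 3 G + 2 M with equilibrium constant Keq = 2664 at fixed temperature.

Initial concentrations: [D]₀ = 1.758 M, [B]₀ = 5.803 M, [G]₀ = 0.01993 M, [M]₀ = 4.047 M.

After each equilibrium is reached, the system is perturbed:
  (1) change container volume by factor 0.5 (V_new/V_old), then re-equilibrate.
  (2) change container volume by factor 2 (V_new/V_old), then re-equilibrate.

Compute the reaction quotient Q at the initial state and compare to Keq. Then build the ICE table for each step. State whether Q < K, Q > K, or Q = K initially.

Q₀ = 8.0359e-04; Q < K (proceeds forward)

Q₀ = 8.0359e-04 vs Keq = 2664 ⇒ Q<K, forward
Step 1:
                  D         B         G         M
  Initial     1.758     5.803   0.01993     4.047
  Change     -1.022    0.6812     1.022    0.6812
  Equil      0.7362     6.484     1.042     4.728
  solve Keq expr → x = 0.3406; check Q = 2664
Then change container volume by factor 0.5 (V_new/V_old).
Step 2:
                  D         B         G         M
  Initial     1.472     12.97     2.084     9.456
  Change      0.753    -0.502    -0.753    -0.502
  Equil       2.225     12.47     1.331     8.954
  solve Keq expr → x = -0.251; check Q = 2664
Then change container volume by factor 2 (V_new/V_old).
Step 3:
                  D         B         G         M
  Initial     1.113     6.233    0.6653     4.477
  Change    -0.3765     0.251    0.3765     0.251
  Equil      0.7362     6.484     1.042     4.728
  solve Keq expr → x = 0.1255; check Q = 2664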